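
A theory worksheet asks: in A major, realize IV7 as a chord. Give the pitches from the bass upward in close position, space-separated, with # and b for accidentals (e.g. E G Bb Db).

The numeral's case and figure indicate a major seventh chord. In A major its root, the subdominant, is D.
That chord is spelled D-F#-A-C#.

D F# A C#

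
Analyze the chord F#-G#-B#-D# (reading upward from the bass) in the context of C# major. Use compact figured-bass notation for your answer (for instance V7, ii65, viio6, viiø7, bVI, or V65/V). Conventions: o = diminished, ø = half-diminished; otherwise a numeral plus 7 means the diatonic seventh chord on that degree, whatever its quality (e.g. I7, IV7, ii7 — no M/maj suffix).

V42

The pitches G#-B#-D#-F# form a dominant seventh chord rooted on G#.
In C# major, G# is the dominant; the diatonic dominant seventh chord there is V7.
With F# in the bass the chord is in third inversion, so the figured bass is 42.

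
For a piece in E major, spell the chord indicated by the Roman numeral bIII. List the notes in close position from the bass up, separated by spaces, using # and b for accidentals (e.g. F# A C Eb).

G B D

Scale degree 3 in E major is G#; lowering it a half step gives G. bIII is a major triad on the lowered third degree, borrowed from the parallel minor.
So the chord is G-B-D, a major triad.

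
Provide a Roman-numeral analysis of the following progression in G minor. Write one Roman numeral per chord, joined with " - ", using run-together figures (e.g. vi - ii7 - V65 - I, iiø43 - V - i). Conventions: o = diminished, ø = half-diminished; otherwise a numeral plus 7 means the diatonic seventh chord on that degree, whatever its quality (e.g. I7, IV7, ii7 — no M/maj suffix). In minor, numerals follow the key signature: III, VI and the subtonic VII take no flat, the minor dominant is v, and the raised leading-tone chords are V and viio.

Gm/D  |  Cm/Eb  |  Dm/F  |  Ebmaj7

i64 - iv6 - v6 - VI7

Gm/D: minor triad on G = scale degree 1 → i64.
Cm/Eb has root C, degree 4 in G minor, so iv6.
Dm/F: root D is the dominant; minor triad there is v6.
Ebmaj7: major seventh chord on Eb = scale degree 6 → VI7.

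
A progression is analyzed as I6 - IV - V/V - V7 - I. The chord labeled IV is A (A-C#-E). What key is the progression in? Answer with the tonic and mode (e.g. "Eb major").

E major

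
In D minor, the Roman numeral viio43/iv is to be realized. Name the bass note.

C

The applied chord viio43/iv is rooted on F#: F#-A-C-Eb.
The figure 43 means second inversion — the fifth is in the bass.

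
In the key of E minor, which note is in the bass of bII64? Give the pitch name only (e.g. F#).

C

bII in E minor has root F; the chord is F-A-C.
The figure 64 means second inversion — the fifth is in the bass.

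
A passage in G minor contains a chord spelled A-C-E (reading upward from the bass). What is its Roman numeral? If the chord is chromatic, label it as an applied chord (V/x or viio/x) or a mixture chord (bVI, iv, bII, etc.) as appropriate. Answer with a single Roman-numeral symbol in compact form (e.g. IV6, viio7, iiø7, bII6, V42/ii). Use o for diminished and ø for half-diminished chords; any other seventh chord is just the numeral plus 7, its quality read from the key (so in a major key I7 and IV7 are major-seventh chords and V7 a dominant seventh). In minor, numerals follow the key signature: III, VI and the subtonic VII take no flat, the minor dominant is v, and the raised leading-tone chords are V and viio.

ii

Stacked in thirds the chord is A-C-E: a minor triad on A.
A is the second degree of G minor. This is the minor supertonic, borrowed from the parallel major (the Dorian ii).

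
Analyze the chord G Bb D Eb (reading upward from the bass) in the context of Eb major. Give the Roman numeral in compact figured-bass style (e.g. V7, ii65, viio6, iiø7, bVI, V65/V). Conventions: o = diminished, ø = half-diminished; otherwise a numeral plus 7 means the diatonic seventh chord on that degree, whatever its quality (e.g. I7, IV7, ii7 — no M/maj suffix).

Stacked in thirds the chord is Eb-G-Bb-D: a major seventh chord on Eb.
In Eb major, Eb is the tonic; the diatonic major seventh chord there is I7.
With G in the bass the chord is in first inversion, so the figured bass is 65.

I65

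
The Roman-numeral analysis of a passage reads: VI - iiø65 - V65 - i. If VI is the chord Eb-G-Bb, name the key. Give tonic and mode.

G minor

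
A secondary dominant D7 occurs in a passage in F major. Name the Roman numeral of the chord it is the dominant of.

ii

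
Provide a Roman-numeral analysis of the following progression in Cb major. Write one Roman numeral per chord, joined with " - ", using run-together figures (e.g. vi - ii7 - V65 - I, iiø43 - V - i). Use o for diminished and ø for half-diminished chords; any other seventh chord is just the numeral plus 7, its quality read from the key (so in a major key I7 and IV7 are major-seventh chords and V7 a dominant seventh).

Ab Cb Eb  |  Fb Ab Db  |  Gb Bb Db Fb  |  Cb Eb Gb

vi - ii6 - V7 - I

Ab-Cb-Eb has root Ab, degree 6 in Cb major, so vi.
Fb-Ab-Db: minor triad on Db = scale degree 2 → ii6.
Gb-Bb-Db-Fb has root Gb, degree 5 in Cb major, so V7.
Cb-Eb-Gb: root Cb is the tonic; major triad there is I.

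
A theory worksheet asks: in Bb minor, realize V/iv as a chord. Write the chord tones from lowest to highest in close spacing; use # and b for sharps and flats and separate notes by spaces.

The slash means an applied dominant: we want the dominant of iv. In Bb minor, iv is Eb minor, and its dominant is built on Bb.
Building a major triad on Bb gives Bb-D-F.

Bb D F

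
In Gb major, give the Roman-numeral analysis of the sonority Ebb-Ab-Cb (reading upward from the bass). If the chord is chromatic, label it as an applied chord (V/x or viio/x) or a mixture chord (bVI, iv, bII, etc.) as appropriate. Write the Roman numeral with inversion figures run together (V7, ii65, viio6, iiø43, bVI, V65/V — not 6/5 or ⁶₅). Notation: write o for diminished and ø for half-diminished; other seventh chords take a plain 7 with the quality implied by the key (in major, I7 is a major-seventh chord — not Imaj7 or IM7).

iio64

Stacked in thirds the chord is Ab-Cb-Ebb: a diminished triad on Ab.
Ab is the second degree of Gb major. This is the diminished supertonic triad, borrowed from the parallel minor.
With Ebb in the bass the chord is in second inversion, so the figured bass is 64.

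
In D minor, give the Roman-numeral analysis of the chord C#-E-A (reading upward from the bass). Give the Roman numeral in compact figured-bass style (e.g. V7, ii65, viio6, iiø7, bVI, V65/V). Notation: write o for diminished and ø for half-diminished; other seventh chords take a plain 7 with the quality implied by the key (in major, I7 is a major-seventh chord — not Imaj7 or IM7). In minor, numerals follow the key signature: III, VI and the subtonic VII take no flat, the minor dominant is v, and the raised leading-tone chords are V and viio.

Stacked in thirds the chord is A-C#-E: a major triad on A.
In D minor, A is the dominant; the diatonic major triad there is V.
With C# in the bass the chord is in first inversion, so the figured bass is 6.

V6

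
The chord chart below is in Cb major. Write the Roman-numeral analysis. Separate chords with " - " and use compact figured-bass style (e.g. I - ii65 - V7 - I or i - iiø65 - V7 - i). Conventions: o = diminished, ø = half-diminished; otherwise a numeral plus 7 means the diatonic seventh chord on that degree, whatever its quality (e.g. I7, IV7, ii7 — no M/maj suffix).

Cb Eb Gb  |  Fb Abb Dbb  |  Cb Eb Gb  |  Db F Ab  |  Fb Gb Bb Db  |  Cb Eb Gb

I - bII6 - I - V/V - V42 - I

Cb-Eb-Gb: major triad on Cb = scale degree 1 → I.
Fb-Abb-Dbb: major triad on Dbb — chromatic; Dbb is the lowered second degree, so this is the Neapolitan sixth, bII6 (third, Fb, in the bass — hence the 6).
Cb-Eb-Gb: major triad on Cb = scale degree 1 → I.
Db-F-Ab: a major triad on Db, the applied dominant of V → V/V.
Fb-Gb-Bb-Db: root Gb is the dominant; dominant seventh chord there is V42.
Cb-Eb-Gb: root Cb is the tonic; major triad there is I.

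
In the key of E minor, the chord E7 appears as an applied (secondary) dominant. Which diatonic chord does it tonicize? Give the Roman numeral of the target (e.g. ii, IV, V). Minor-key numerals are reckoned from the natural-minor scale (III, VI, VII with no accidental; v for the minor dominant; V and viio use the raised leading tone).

iv

The chord is a dominant seventh chord on E.
A dominant resolves down a perfect fifth: E → A. In E minor, A is scale degree 4, i.e. iv.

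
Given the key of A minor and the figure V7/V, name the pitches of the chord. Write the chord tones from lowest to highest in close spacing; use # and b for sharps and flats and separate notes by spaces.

The slash means an applied dominant: we want the dominant of V. In A minor, V is E major, and its dominant is built on B.
Building a dominant seventh chord on B gives B-D#-F#-A.

B D# F# A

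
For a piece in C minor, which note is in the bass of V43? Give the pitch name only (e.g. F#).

D

V in C minor has root G; the chord is G-B-D-F.
The figure 43 means second inversion — the fifth is in the bass.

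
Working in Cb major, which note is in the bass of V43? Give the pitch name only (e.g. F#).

V in Cb major has root Gb; the chord is Gb-Bb-Db-Fb.
The figure 43 means second inversion — the fifth is in the bass.

Db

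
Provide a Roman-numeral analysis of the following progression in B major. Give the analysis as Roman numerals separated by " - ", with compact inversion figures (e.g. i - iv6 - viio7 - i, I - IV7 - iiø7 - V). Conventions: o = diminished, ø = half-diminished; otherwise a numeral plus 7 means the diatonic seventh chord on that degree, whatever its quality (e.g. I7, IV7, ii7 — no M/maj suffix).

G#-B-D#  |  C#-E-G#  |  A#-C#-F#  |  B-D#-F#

G#-B-D#: minor triad on G# = scale degree 6 → vi.
C#-E-G#: minor triad on C# = scale degree 2 → ii.
A#-C#-F#: root F# is the dominant; major triad there is V6.
B-D#-F#: root B is the tonic; major triad there is I.

vi - ii - V6 - I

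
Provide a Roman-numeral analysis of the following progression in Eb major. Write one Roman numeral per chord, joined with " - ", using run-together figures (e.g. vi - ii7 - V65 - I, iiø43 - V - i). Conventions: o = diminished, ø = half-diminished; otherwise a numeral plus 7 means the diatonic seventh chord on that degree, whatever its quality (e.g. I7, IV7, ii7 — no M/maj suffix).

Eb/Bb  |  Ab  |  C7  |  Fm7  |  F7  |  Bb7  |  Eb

Eb/Bb has root Eb, degree 1 in Eb major, so I64.
Ab has root Ab, degree 4 in Eb major, so IV.
C7: a dominant seventh chord on C, the applied dominant of ii → V7/ii.
Fm7 has root F, degree 2 in Eb major, so ii7.
F7: a dominant seventh chord on F, the applied dominant of V → V7/V.
Bb7 has root Bb, degree 5 in Eb major, so V7.
Eb: major triad on Eb = scale degree 1 → I.

I64 - IV - V7/ii - ii7 - V7/V - V7 - I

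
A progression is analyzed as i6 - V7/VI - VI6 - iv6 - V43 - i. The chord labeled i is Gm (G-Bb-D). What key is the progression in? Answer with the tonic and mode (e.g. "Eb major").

The anchor chord is a minor triad on G, labeled i.
If G is scale degree 1 and the mode makes that degree carry a minor triad, the tonic is G and the mode is minor.

G minor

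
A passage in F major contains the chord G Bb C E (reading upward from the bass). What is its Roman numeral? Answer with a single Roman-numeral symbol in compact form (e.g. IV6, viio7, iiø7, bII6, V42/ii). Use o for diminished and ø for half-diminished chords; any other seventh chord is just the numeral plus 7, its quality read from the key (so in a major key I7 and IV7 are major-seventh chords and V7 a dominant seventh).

Stacked in thirds the chord is C-E-G-Bb: a dominant seventh chord on C.
In F major, C is the dominant; the diatonic dominant seventh chord there is V7.
With G in the bass the chord is in second inversion, so the figured bass is 43.

V43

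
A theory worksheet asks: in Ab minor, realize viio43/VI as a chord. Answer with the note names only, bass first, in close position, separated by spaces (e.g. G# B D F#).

The slash marks an applied leading-tone chord: viio of VI. In Ab minor, VI is Fb, so the leading tone to it is Eb, a half step below.
Building a fully diminished seventh chord on Eb gives Eb-Gb-Bbb-Dbb.
The figured bass 43 indicates second inversion, placing the fifth (Bbb) in the bass: Bbb-Dbb-Eb-Gb.

Bbb Dbb Eb Gb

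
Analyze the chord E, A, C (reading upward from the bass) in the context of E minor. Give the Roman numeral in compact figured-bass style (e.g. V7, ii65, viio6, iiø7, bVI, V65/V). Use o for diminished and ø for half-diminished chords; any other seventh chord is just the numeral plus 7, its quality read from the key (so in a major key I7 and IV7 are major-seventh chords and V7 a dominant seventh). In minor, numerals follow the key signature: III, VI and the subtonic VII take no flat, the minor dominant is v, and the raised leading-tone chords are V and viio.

The pitches A-C-E form a minor triad rooted on A.
In E minor, A is the subdominant; the diatonic minor triad there is iv.
With E in the bass the chord is in second inversion, so the figured bass is 64.

iv64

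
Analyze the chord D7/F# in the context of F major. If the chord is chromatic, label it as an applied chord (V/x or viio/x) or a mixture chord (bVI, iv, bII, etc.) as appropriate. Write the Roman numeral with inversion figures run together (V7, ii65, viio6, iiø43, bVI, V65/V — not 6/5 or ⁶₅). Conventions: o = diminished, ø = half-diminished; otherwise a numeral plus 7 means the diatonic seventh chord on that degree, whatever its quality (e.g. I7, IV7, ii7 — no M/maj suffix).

V65/ii

Stacked in thirds the chord is D-F#-A-C: a dominant seventh chord on D.
D is not a diatonic chord root with this quality in F major, but it lies a perfect fifth above G (ii), so the chord functions as an applied dominant of ii.
With F# in the bass the chord is in first inversion, so the figured bass is 65.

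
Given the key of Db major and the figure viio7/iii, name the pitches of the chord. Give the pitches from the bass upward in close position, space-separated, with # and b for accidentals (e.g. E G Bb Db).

E G Bb Db

The slash marks an applied leading-tone chord: viio of iii. In Db major, iii is F, so the leading tone to it is E, a half step below.
Building a fully diminished seventh chord on E gives E-G-Bb-Db.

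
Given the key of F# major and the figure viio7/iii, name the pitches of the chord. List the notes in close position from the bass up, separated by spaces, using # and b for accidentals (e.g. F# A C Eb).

The slash marks an applied leading-tone chord: viio of iii. In F# major, iii is A#, so the leading tone to it is G##, a half step below.
Building a fully diminished seventh chord on G## gives G##-B#-D#-F#.

G## B# D# F#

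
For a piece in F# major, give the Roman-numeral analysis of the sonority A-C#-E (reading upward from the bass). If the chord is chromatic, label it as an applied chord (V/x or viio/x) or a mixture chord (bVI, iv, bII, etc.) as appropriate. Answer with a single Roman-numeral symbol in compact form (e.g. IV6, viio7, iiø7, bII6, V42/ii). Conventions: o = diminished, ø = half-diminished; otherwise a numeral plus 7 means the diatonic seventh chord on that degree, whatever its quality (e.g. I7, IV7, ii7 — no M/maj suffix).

The pitches A-C#-E form a major triad rooted on A.
A is the lowered third degree of F# major (diatonic 3 would be A#). This is a major triad on the lowered third degree, borrowed from the parallel minor.

bIII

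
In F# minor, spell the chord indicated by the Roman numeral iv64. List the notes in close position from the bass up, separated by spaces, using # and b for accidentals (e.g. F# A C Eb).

F# B D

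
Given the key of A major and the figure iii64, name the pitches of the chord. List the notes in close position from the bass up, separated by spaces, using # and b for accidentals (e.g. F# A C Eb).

G# C# E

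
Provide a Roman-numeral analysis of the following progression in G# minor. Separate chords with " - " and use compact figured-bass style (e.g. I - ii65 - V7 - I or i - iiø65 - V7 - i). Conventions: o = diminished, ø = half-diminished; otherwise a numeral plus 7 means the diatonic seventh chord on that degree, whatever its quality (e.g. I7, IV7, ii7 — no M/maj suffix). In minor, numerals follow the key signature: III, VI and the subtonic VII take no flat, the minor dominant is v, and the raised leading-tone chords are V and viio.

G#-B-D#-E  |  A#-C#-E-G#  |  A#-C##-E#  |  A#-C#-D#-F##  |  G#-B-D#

VI65 - iiø7 - V/V - V43 - i

G#-B-D#-E has root E, degree 6 in G# minor, so VI65.
A#-C#-E-G#: half-diminished seventh chord on A# = scale degree 2 → iiø7.
A#-C##-E# is the secondary dominant of V (major triad on A#): V/V.
A#-C#-D#-F##: root D# is the dominant; dominant seventh chord there is V43.
G#-B-D#: minor triad on G# = scale degree 1 → i.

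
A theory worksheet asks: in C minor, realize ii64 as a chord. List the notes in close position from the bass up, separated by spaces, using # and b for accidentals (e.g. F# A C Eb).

A D F

ii64 is the minor supertonic, borrowed from the parallel major (the Dorian ii). In C minor that root is D.
So the chord is D-F-A, a minor triad.
The figured bass 64 indicates second inversion, placing the fifth (A) in the bass: A-D-F.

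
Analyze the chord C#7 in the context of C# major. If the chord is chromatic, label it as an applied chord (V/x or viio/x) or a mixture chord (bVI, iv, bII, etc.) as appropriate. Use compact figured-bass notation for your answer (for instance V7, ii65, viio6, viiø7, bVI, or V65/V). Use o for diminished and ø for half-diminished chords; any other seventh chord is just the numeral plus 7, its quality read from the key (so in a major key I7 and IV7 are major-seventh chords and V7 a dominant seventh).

Stacked in thirds the chord is C#-E#-G#-B: a dominant seventh chord on C#.
C# is not a diatonic chord root with this quality in C# major, but it lies a perfect fifth above F# (IV), so the chord functions as an applied dominant of IV.

V7/IV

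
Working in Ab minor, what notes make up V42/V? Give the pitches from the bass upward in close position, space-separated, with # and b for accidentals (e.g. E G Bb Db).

Ab Bb D F

The slash means an applied dominant: we want the dominant of V. In Ab minor, V is Eb major, and its dominant is built on Bb.
Building a dominant seventh chord on Bb gives Bb-D-F-Ab.
The figured bass 42 indicates third inversion, placing the seventh (Ab) in the bass: Ab-Bb-D-F.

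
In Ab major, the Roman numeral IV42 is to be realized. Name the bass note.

IV in Ab major has root Db; the chord is Db-F-Ab-C.
The figure 42 means third inversion — the seventh is in the bass.

C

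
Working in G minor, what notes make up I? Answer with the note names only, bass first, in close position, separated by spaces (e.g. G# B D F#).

Scale degree 1 in G minor is G; here the chord built on it is altered to a major triad. I is the major tonic (Picardy third), borrowed from the parallel major.
So the chord is G-B-D, a major triad.

G B D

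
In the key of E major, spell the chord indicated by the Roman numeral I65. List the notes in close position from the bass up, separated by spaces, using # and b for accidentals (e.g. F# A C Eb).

In E major, scale degree 1 is E, and the diatonic chord built there is a major seventh chord.
Stacking thirds from E gives E-G#-B-D#.
The figured bass 65 indicates first inversion, placing the third (G#) in the bass: G#-B-D#-E.

G# B D# E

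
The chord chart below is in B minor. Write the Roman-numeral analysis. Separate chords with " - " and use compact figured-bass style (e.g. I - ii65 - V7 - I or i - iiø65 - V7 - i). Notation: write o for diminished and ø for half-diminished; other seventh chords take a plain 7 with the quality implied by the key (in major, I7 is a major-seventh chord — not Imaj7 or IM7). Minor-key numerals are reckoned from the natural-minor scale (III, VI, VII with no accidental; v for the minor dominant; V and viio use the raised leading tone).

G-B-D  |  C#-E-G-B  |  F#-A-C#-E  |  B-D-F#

G-B-D: major triad on G = scale degree 6 → VI.
C#-E-G-B: half-diminished seventh chord on C# = scale degree 2 → iiø7.
F#-A-C#-E: root F# is the dominant; minor seventh chord there is v7.
B-D-F#: root B is the tonic; minor triad there is i.

VI - iiø7 - v7 - i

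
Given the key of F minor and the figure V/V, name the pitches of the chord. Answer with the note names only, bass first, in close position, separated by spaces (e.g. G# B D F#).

G B D

V/V is a secondary dominant — the dominant triad of V. V in F minor is C, so the applied chord's root is G, a perfect fifth above.
Building a major triad on G gives G-B-D.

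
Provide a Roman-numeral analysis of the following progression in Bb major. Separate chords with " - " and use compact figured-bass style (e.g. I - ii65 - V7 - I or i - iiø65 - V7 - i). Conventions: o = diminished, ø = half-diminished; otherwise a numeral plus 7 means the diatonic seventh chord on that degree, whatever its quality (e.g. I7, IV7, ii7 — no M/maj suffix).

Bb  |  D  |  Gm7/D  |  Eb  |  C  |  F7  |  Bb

Bb has root Bb, degree 1 in Bb major, so I.
D: chromatic; D is V of vi, so V/vi.
Gm7/D: root G is the submediant; minor seventh chord there is vi43.
Eb: root Eb is the subdominant; major triad there is IV.
C is the secondary dominant of V (major triad on C): V/V.
F7: root F is the dominant; dominant seventh chord there is V7.
Bb: major triad on Bb = scale degree 1 → I.

I - V/vi - vi43 - IV - V/V - V7 - I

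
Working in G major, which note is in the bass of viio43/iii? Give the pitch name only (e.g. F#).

E

The applied chord viio43/iii is rooted on A#: A#-C#-E-G.
The figure 43 means second inversion — the fifth is in the bass.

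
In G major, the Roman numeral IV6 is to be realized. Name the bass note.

IV in G major has root C; the chord is C-E-G.
The figure 6 means first inversion — the third is in the bass.

E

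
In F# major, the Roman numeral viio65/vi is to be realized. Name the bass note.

E#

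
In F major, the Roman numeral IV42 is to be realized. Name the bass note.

IV in F major has root Bb; the chord is Bb-D-F-A.
The figure 42 means third inversion — the seventh is in the bass.

A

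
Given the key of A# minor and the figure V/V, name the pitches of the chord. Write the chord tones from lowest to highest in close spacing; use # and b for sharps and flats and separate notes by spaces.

The slash means an applied dominant: we want the dominant of V. In A# minor, V is E# major, and its dominant is built on B#.
Building a major triad on B# gives B#-D##-F##.

B# D## F##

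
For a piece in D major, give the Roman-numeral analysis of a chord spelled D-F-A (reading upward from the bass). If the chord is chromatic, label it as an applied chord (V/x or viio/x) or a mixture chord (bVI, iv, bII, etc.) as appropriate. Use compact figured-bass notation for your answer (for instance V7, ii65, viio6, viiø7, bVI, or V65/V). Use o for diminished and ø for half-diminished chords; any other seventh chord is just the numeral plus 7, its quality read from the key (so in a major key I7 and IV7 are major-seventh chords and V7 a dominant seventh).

i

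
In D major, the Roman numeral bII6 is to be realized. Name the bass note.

bII in D major has root Eb; the chord is Eb-G-Bb.
The figure 6 means first inversion — the third is in the bass.

G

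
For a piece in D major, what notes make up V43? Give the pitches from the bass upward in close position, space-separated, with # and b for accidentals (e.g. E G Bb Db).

E G A C#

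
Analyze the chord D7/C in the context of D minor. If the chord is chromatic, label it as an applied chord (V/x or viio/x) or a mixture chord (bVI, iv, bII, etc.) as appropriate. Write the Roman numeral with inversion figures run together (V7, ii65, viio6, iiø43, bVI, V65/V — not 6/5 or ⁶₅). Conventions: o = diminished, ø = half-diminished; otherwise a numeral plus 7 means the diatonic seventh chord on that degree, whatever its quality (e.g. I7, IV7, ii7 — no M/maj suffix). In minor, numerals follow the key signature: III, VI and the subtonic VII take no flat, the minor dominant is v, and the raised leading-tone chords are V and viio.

V42/iv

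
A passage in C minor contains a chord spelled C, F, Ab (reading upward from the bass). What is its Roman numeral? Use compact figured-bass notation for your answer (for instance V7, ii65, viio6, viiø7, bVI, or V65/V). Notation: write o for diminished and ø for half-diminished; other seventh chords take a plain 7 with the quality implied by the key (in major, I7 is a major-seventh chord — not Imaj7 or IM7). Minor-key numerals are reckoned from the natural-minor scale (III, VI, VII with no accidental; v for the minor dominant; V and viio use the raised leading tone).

iv64

Stacked in thirds the chord is F-Ab-C: a minor triad on F.
In C minor, F is the subdominant; the diatonic minor triad there is iv.
With C in the bass the chord is in second inversion, so the figured bass is 64.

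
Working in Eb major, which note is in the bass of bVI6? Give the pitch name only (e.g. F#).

bVI in Eb major has root Cb; the chord is Cb-Eb-Gb.
The figure 6 means first inversion — the third is in the bass.

Eb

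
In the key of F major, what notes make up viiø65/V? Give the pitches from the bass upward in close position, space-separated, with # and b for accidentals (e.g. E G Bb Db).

viiø65/V is a secondary leading-tone chord. The target V is C in F major; the applied chord is rooted a semitone below, on B.
Building a half-diminished seventh chord on B gives B-D-F-A.
With the 65 figure the chord is in first inversion; from the bass D upward in close position it reads D-F-A-B.

D F A B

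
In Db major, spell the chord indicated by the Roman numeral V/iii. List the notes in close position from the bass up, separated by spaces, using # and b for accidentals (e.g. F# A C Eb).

C E G

V/iii is a secondary dominant — the dominant triad of iii. iii in Db major is F, so the applied chord's root is C, a perfect fifth above.
Building a major triad on C gives C-E-G.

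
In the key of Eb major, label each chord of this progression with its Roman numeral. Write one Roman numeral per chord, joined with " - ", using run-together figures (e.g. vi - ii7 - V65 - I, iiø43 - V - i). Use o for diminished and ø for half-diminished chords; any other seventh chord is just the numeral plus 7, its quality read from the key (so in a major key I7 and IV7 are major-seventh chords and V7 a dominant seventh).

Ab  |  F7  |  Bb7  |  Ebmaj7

IV - V7/V - V7 - I7

Ab has root Ab, degree 4 in Eb major, so IV.
F7: chromatic; F is V of V, so V7/V.
Bb7 has root Bb, degree 5 in Eb major, so V7.
Ebmaj7 has root Eb, degree 1 in Eb major, so I7.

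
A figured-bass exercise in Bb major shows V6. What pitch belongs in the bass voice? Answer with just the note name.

A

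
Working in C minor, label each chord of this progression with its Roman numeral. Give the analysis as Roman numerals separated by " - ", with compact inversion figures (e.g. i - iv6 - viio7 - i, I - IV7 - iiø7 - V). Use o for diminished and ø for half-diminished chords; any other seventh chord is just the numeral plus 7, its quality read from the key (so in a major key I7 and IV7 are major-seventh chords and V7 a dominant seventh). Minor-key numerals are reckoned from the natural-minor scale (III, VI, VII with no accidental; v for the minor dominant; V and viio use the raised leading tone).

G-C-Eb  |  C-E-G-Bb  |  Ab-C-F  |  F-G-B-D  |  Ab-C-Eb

G-C-Eb: root C is the tonic; minor triad there is i64.
C-E-G-Bb is the secondary dominant of iv (dominant seventh chord on C): V7/iv.
Ab-C-F has root F, degree 4 in C minor, so iv6.
F-G-B-D: dominant seventh chord on G = scale degree 5 → V42.
Ab-C-Eb: major triad on Ab = scale degree 6 → VI.

i64 - V7/iv - iv6 - V42 - VI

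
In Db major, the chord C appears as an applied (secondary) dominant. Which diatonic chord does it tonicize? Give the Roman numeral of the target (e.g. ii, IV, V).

iii

The chord is a major triad on C.
A dominant resolves down a perfect fifth: C → F. In Db major, F is scale degree 3, i.e. iii.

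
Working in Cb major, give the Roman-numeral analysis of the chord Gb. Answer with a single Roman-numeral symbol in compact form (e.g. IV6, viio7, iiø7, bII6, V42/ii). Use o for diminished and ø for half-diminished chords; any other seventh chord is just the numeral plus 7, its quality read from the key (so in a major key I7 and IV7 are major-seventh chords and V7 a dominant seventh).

The pitches Gb-Bb-Db form a major triad rooted on Gb.
In Cb major, Gb is the dominant; the diatonic major triad there is V.

V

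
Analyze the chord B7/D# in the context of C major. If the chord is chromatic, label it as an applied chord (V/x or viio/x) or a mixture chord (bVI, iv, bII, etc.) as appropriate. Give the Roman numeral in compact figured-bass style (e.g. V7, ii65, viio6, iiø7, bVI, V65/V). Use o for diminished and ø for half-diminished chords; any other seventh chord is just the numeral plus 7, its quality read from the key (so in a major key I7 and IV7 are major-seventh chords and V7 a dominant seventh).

The pitches B-D#-F#-A form a dominant seventh chord rooted on B.
B is not a diatonic chord root with this quality in C major, but it lies a perfect fifth above E (iii), so the chord functions as an applied dominant of iii.
With D# in the bass the chord is in first inversion, so the figured bass is 65.

V65/iii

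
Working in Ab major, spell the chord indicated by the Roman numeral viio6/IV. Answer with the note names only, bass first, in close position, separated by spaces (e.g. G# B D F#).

The slash marks an applied leading-tone chord: viio of IV. In Ab major, IV is Db, so the leading tone to it is C, a half step below.
Building a diminished triad on C gives C-Eb-Gb.
With the 6 figure the chord is in first inversion; from the bass Eb upward in close position it reads Eb-Gb-C.

Eb Gb C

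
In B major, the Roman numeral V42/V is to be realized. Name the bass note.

B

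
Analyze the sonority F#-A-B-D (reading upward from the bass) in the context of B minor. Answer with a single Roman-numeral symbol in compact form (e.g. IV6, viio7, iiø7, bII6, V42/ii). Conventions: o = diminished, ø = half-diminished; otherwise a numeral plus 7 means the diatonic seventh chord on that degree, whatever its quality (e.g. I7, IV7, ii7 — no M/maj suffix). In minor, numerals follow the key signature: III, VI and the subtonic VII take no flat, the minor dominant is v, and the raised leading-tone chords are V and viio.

i43

Stacked in thirds the chord is B-D-F#-A: a minor seventh chord on B.
In B minor, B is the tonic; the diatonic minor seventh chord there is i7.
With F# in the bass the chord is in second inversion, so the figured bass is 43.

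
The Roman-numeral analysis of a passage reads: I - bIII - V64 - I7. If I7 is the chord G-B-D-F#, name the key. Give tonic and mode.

G major

I7 is given as G-B-D-F# — a major seventh chord with root G.
If G is scale degree 1 and the mode makes that degree carry a major seventh chord, the tonic is G and the mode is major.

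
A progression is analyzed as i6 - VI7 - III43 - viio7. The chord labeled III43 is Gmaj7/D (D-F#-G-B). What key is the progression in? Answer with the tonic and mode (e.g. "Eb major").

E minor

The chord Gmaj7/D is a major seventh chord rooted on G; its label is III43.
If G is scale degree 3 and the mode makes that degree carry a major seventh chord, the tonic is E and the mode is minor.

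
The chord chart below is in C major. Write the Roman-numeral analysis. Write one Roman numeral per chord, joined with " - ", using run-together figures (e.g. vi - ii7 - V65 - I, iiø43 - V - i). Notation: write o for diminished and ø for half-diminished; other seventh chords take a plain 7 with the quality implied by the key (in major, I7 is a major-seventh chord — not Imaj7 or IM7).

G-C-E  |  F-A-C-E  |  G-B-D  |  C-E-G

G-C-E: root C is the tonic; major triad there is I64.
F-A-C-E: root F is the subdominant; major seventh chord there is IV7.
G-B-D: major triad on G = scale degree 5 → V.
C-E-G has root C, degree 1 in C major, so I.

I64 - IV7 - V - I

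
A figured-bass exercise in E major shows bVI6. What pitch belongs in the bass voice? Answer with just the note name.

E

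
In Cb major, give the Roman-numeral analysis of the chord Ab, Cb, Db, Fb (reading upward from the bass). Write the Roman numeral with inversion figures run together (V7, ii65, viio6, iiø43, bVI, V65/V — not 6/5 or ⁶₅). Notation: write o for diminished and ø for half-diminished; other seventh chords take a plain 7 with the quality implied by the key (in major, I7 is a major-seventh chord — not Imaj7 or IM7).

ii43

Stacked in thirds the chord is Db-Fb-Ab-Cb: a minor seventh chord on Db.
Db is scale degree 2 in Cb major, and a minor seventh chord on that degree is written ii7.
With Ab in the bass the chord is in second inversion, so the figured bass is 43.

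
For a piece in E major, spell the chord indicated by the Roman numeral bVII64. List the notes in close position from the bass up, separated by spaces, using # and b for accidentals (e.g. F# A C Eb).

Scale degree 7 in E major is D#; lowering it a half step gives D. bVII64 is a major triad on the lowered seventh degree (the subtonic), borrowed from the parallel minor.
So the chord is D-F#-A, a major triad.
The figured bass 64 indicates second inversion, placing the fifth (A) in the bass: A-D-F#.

A D F#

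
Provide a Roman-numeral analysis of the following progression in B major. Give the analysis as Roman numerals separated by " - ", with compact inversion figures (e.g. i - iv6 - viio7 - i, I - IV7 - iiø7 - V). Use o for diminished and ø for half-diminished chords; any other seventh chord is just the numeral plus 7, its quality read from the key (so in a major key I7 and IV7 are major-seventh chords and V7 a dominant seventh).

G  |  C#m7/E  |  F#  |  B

bVI - ii65 - V - I

G is non-diatonic — bVI, a mixture chord from B minor.
C#m7/E: minor seventh chord on C# = scale degree 2 → ii65.
F# has root F#, degree 5 in B major, so V.
B: root B is the tonic; major triad there is I.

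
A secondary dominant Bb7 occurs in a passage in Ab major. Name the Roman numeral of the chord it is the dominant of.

The chord is a dominant seventh chord on Bb.
A dominant resolves down a perfect fifth: Bb → Eb. In Ab major, Eb is scale degree 5, i.e. V.

V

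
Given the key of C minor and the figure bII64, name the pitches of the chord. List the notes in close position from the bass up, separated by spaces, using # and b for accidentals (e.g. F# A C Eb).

Ab Db F

bII64 is the Neapolitan chord — a major triad on the lowered second degree. In C minor that root is Db.
So the chord is Db-F-Ab, a major triad.
With the 64 figure the chord is in second inversion; from the bass Ab upward in close position it reads Ab-Db-F.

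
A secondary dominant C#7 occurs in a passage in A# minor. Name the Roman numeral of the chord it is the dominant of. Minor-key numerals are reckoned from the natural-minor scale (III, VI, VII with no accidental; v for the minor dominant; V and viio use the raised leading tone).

The chord is a dominant seventh chord on C#.
A dominant resolves down a perfect fifth: C# → F#. In A# minor, F# is scale degree 6, i.e. VI.

VI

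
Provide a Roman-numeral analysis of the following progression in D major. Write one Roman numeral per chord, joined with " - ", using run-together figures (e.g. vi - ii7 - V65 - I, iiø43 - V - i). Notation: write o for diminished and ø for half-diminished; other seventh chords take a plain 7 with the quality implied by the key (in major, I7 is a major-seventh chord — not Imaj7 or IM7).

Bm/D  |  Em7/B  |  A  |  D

Bm/D: minor triad on B = scale degree 6 → vi6.
Em7/B has root E, degree 2 in D major, so ii43.
A: major triad on A = scale degree 5 → V.
D: major triad on D = scale degree 1 → I.

vi6 - ii43 - V - I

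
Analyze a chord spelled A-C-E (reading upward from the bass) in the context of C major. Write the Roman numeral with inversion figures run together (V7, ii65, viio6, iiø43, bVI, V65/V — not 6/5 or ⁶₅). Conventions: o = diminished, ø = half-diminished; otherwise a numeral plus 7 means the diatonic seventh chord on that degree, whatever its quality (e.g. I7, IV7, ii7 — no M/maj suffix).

The pitches A-C-E form a minor triad rooted on A.
A is scale degree 6 in C major, and a minor triad on that degree is written vi.

vi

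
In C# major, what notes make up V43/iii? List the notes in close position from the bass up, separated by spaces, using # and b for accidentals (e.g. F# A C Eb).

V43/iii is a secondary dominant — the dominant seventh of iii. iii in C# major is E#, so the applied chord's root is B#, a perfect fifth above.
Building a dominant seventh chord on B# gives B#-D##-F##-A#.
The figured bass 43 indicates second inversion, placing the fifth (F##) in the bass: F##-A#-B#-D##.

F## A# B# D##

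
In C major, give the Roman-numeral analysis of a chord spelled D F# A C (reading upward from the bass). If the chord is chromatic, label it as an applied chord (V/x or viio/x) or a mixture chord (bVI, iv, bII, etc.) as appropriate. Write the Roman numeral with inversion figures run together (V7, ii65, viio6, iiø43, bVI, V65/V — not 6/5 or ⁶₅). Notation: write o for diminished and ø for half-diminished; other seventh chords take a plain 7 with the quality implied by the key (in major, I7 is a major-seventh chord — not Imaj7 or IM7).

The pitches D-F#-A-C form a dominant seventh chord rooted on D.
D is not a diatonic chord root with this quality in C major, but it lies a perfect fifth above G (V), so the chord functions as an applied dominant of V.

V7/V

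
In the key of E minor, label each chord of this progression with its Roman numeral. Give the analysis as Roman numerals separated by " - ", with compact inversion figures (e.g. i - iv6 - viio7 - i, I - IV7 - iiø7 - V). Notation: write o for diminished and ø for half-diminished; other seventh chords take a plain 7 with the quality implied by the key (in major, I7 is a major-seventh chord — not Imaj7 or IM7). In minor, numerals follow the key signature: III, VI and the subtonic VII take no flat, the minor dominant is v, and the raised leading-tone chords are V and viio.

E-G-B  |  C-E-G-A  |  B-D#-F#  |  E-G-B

i - iv65 - V - i

E-G-B: minor triad on E = scale degree 1 → i.
C-E-G-A: root A is the subdominant; minor seventh chord there is iv65.
B-D#-F#: root B is the dominant; major triad there is V.
E-G-B has root E, degree 1 in E minor, so i.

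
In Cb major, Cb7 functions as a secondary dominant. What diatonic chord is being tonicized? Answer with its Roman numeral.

IV

The chord is a dominant seventh chord on Cb.
A dominant resolves down a perfect fifth: Cb → Fb. In Cb major, Fb is scale degree 4, i.e. IV.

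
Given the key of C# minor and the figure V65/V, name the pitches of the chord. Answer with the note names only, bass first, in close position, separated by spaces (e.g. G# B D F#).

V65/V is a secondary dominant — the dominant seventh of V. V in C# minor is G#, so the applied chord's root is D#, a perfect fifth above.
Building a dominant seventh chord on D# gives D#-F##-A#-C#.
With the 65 figure the chord is in first inversion; from the bass F## upward in close position it reads F##-A#-C#-D#.

F## A# C# D#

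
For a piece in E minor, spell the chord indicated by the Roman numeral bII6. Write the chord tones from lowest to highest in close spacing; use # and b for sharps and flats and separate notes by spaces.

bII6 is the Neapolitan sixth — a major triad on the lowered second degree, here in its customary first inversion. In E minor that root is F.
So the chord is F-A-C, a major triad.
With the 6 figure the chord is in first inversion; from the bass A upward in close position it reads A-C-F.

A C F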